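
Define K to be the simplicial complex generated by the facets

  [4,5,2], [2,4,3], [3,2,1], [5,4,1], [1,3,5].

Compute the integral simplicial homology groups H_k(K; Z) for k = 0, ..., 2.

H_0 = Z,  H_1 = Z,  H_2 = 0.

Fix the vertex order 1 < 2 < 3 < 4 < 5 and write every simplex with vertices in increasing order. Then dim K = 2 and the simplices of K are:

  0-simplices (5): [1], [2], [3], [4], [5]
  1-simplices (10): [1,2], [1,3], [1,4], [1,5], [2,3], [2,4], [2,5], [3,4], [3,5], [4,5]
  2-simplices (5): [1,2,3], [1,3,5], [1,4,5], [2,3,4], [2,4,5]

giving chain groups C_0 ≅ Z^5, C_1 ≅ Z^10, C_2 ≅ Z^5.

Boundary ∂_1: C_1 → C_0 is given by ∂[p,q] = [q] − [p].
The resulting 5×10 matrix has rank 4, and its Smith normal form has invariant factors (1,1,1,1).

∂_2: C_2 → C_1 acts by ∂[p,q,r] = [q,r] − [p,r] + [p,q]. For instance
  ∂[2,4,5] = [4,5] − [2,5] + [2,4],
  ∂[1,3,5] = [3,5] − [1,5] + [1,3].
As a 10×5 matrix over Z this has rank 5, with invariant factors (1,1,1,1,1).

Now H_k = ker ∂_k / im ∂_{k+1}, so:

  H_0: rank C_0 − rank ∂_1 = 5 − 4 = 1, and the invariant factors of ∂_1 are all 1, so H_0 = Z.
  H_1: rank ker ∂_1 − rank ∂_2 = (10 − 4) − 5 = 1, and the invariant factors of ∂_2 are all 1, so H_1 = Z.
  H_2: rank ker ∂_2 − rank ∂_3 = (5 − 5) − 0 = 0, and there is no ∂_3, so H_2 = 0.

As a check, the Euler characteristic is 5 − 10 + 5 = 0, which agrees with 1 − 1 + 0 = 0.
(K is a triangulation of the Möbius band.)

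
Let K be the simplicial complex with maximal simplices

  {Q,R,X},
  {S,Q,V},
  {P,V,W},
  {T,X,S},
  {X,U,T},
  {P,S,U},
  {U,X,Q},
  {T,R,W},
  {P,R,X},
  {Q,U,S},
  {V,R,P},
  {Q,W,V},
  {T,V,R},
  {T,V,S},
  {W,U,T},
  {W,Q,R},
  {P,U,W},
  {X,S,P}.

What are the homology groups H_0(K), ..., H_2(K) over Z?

Take the total order P < Q < R < S < T < U < V < W < X on the vertex set. Then K (dimension 2) consists of the simplices:

  0-simplices (9): P, Q, R, S, T, U, V, W, X
  1-simplices (27): PR, PS, PU, PV, PW, PX, QR, QS, QU, QV, QW, QX, RT, RV, RW, RX, ST, SU, SV, SX, TU, TV, TW, TX, UW, UX, VW
  2-simplices (18): PRV, PRX, PSU, PSX, PUW, PVW, QRW, QRX, QSU, QSV, QUX, QVW, RTV, RTW, STV, STX, TUW, TUX

so the chain groups are C_0 ≅ Z^9, C_1 ≅ Z^27, C_2 ≅ Z^18.

The boundary map ∂_1: C_1 → C_0 is given by ∂[p,q] = [q] − [p].
As a 9×27 matrix over Z this has rank 8, with invariant factors (1,1,1,1,1,1,1,1).

Boundary ∂_2: C_2 → C_1 sends each 2-simplex [p,q,r] to [q,r] − [p,r] + [p,q]. For instance
  ∂QUX = UX − QX + QU,
  ∂PUW = UW − PW + PU.
The resulting 27×18 matrix has rank 18, and its Smith normal form has invariant factors (1,1,1,1,1,1,1,1,1,1,1,1,1,1,1,1,1,2).

From H_k ≅ ker(∂_k) / im(∂_{k+1}) we obtain:

  H_0: rank C_0 − rank ∂_1 = 9 − 8 = 1, and the invariant factors of ∂_1 are all 1, so H_0 = Z.
  H_1: rank ker ∂_1 − rank ∂_2 = (27 − 8) − 18 = 1, and ∂_2 has invariant factor 2 > 1, so H_1 = Z × Z/2.
  H_2: rank ker ∂_2 − rank ∂_3 = (18 − 18) − 0 = 0, and there is no ∂_3, so H_2 = 0.

As a check, the Euler characteristic is 9 − 27 + 18 = 0, which agrees with 1 − 1 + 0 = 0.

H_0 ≅ Z,  H_1 ≅ Z × Z/2,  H_2 = 0.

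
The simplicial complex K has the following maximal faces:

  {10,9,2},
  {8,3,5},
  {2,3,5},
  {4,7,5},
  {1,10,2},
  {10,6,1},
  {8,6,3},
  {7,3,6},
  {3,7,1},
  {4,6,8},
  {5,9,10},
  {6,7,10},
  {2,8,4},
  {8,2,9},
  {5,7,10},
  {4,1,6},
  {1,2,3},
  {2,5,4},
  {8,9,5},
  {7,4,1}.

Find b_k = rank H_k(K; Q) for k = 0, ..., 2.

Order the vertices as 1 < 2 < 3 < 4 < 5 < 6 < 7 < 8 < 9 < 10. Listing each simplex with vertices in this order, K has dimension 2 with simplices:

  0-simplices (10): [1], [2], [3], [4], [5], [6], [7], [8], [9], [10]
  1-simplices (30): (30 of them)
  2-simplices (20): (20 of them)

giving chain groups C_0 ≅ Z^10, C_1 ≅ Z^30, C_2 ≅ Z^20.

Boundary ∂_1: C_1 → C_0 is given by ∂[p,q] = [q] − [p]. For instance
  ∂[2,9] = [9] − [2].
The resulting 10×30 matrix has rank 9, and its Smith normal form has invariant factors (1,1,1,1,1,1,1,1,1).

Boundary ∂_2: C_2 → C_1 acts by ∂[p,q,r] = [q,r] − [p,r] + [p,q]. For instance
  ∂[2,8,9] = [8,9] − [2,9] + [2,8],
  ∂[1,2,3] = [2,3] − [1,3] + [1,2].
The resulting 30×20 matrix has rank 20, and its Smith normal form has invariant factors (1,1,1,1,1,1,1,1,1,1,1,1,1,1,1,1,1,1,1,2).

Reading off H_k = ker ∂_k / im ∂_{k+1}:

  H_0: rank C_0 − rank ∂_1 = 10 − 9 = 1, and the invariant factors of ∂_1 are all 1, so H_0 = Z.
  H_1: rank ker ∂_1 − rank ∂_2 = (30 − 9) − 20 = 1, and ∂_2 has invariant factor 2 > 1, so H_1 = Z ⊕ Z_2.
  H_2: rank ker ∂_2 − rank ∂_3 = (20 − 20) − 0 = 0, and there is no ∂_3, so H_2 = 0.

(K is a triangulation of the Klein bottle.)

Hence the Betti numbers are b_0 = 1, b_1 = 1, b_2 = 0.

b_0 = 1, b_1 = 1, b_2 = 0.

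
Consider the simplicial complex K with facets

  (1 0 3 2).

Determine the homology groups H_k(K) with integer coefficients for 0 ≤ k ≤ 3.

H_0 = Z,  H_1 = 0,  H_2 = 0,  H_3 = 0.

Take the total order 0 < 1 < 2 < 3 on the vertex set. Then K (dimension 3) consists of the simplices:

  0-simplices (4): [0], [1], [2], [3]
  1-simplices (6): [0,1], [0,2], [0,3], [1,2], [1,3], [2,3]
  2-simplices (4): [0,1,2], [0,1,3], [0,2,3], [1,2,3]
  3-simplices (1): [0,1,2,3]

Hence C_0 ≅ Z^4, C_1 ≅ Z^6, C_2 ≅ Z^4, C_3 ≅ Z^1.

Boundary ∂_1: C_1 → C_0 maps an edge to its endpoints' difference, ∂[p,q] = q − p. For instance
  ∂[1,2] = [2] − [1].
The 4×6 boundary matrix has rank 3 and Smith normal form diag(1,1,1).

The boundary map ∂_2: C_2 → C_1 maps a triangle to the signed sum of its edges. For instance
  ∂[0,2,3] = [2,3] − [0,3] + [0,2],
  ∂[0,1,2] = [1,2] − [0,2] + [0,1].
The resulting 6×4 matrix has rank 3, and its Smith normal form has invariant factors (1,1,1).

∂_3: C_3 → C_2 sends each 3-simplex σ to the alternating sum Σ_i (−1)^i (σ with its i-th vertex removed). For instance
  ∂[0,1,2,3] = [1,2,3] − [0,2,3] + [0,1,3] − [0,1,2].
The 4×1 boundary matrix has rank 1 and Smith normal form diag(1).

Now H_k = ker ∂_k / im ∂_{k+1}, so:

  H_0: rank C_0 − rank ∂_1 = 4 − 3 = 1, and the invariant factors of ∂_1 are all 1, so H_0 = Z.
  H_1: rank ker ∂_1 − rank ∂_2 = (6 − 3) − 3 = 0, and the invariant factors of ∂_2 are all 1, so H_1 = 0.
  H_2: rank ker ∂_2 − rank ∂_3 = (4 − 3) − 1 = 0, and the invariant factors of ∂_3 are all 1, so H_2 = 0.
  H_3: rank ker ∂_3 − rank ∂_4 = (1 − 1) − 0 = 0, and there is no ∂_4, so H_3 = 0.

(K is a triangulation of the 3-simplex.)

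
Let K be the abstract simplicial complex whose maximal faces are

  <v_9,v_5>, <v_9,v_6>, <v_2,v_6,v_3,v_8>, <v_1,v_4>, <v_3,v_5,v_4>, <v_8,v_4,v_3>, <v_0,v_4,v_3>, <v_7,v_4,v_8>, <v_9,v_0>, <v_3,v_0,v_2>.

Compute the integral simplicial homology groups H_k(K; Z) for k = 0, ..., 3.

H_0 = Z,  H_1 = Z^2,  H_2 = 0,  H_3 = 0.

We work with the vertex ordering v_0 < v_1 < v_2 < v_3 < v_4 < v_5 < v_6 < v_7 < v_8 < v_9. The simplices of K, each written with vertices in increasing order, are:

  0-simplices (10): [v_0], [v_1], [v_2], [v_3], [v_4], [v_5], [v_6], [v_7], [v_8], [v_9]
  1-simplices (19): (19 of them)
  2-simplices (9): [v_0,v_2,v_3], [v_0,v_3,v_4], [v_2,v_3,v_6], [v_2,v_3,v_8], [v_2,v_6,v_8], [v_3,v_4,v_5], [v_3,v_4,v_8], [v_3,v_6,v_8], [v_4,v_7,v_8]
  3-simplices (1): [v_2,v_3,v_6,v_8]

giving chain groups C_0 ≅ Z^10, C_1 ≅ Z^19, C_2 ≅ Z^9, C_3 ≅ Z^1.

The boundary map ∂_1: C_1 → C_0 is given by ∂[p,q] = [q] − [p]. For instance
  ∂[v_3,v_5] = [v_5] − [v_3].
The 10×19 boundary matrix has rank 9 and Smith normal form diag(1,1,1,1,1,1,1,1,1).

Boundary ∂_2: C_2 → C_1 maps a triangle to the signed sum of its edges. For instance
  ∂[v_0,v_2,v_3] = [v_2,v_3] − [v_0,v_3] + [v_0,v_2],
  ∂[v_4,v_7,v_8] = [v_7,v_8] − [v_4,v_8] + [v_4,v_7].
The 19×9 boundary matrix has rank 8 and Smith normal form diag(1,1,1,1,1,1,1,1).

Boundary ∂_3: C_3 → C_2 sends each 3-simplex σ to the alternating sum Σ_i (−1)^i (σ with its i-th vertex removed). For instance
  ∂[v_2,v_3,v_6,v_8] = [v_3,v_6,v_8] − [v_2,v_6,v_8] + [v_2,v_3,v_8] − [v_2,v_3,v_6].
The 9×1 boundary matrix has rank 1 and Smith normal form diag(1).

From H_k ≅ ker(∂_k) / im(∂_{k+1}) we obtain:

  H_0: rank C_0 − rank ∂_1 = 10 − 9 = 1, and the invariant factors of ∂_1 are all 1, so H_0 ≅ Z.
  H_1: rank ker ∂_1 − rank ∂_2 = (19 − 9) − 8 = 2, and the invariant factors of ∂_2 are all 1, so H_1 ≅ Z^2.
  H_2: rank ker ∂_2 − rank ∂_3 = (9 − 8) − 1 = 0, and the invariant factors of ∂_3 are all 1, so H_2 ≅ 0.
  H_3: rank ker ∂_3 − rank ∂_4 = (1 − 1) − 0 = 0, and there is no ∂_4, so H_3 ≅ 0.

As a check, the Euler characteristic is 10 − 19 + 9 − 1 = -1, which agrees with 1 − 2 + 0 − 0 = -1.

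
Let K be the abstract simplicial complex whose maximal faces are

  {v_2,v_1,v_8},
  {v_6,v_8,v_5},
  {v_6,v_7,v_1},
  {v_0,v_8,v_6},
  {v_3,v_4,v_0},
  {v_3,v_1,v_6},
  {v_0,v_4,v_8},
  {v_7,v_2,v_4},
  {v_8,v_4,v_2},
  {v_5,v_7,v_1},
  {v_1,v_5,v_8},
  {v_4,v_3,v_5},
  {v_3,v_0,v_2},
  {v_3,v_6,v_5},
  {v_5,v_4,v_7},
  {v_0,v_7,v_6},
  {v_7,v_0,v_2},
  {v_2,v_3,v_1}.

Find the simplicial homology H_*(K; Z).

We work with the vertex ordering v_0 < v_1 < v_2 < v_3 < v_4 < v_5 < v_6 < v_7 < v_8. The simplices of K, each written with vertices in increasing order, are:

  0-simplices (9): [v_0], [v_1], [v_2], [v_3], [v_4], [v_5], [v_6], [v_7], [v_8]
  1-simplices (27): (27 of them)
  2-simplices (18): (18 of them)

so the chain groups are C_0 ≅ Z^9, C_1 ≅ Z^27, C_2 ≅ Z^18.

∂_1: C_1 → C_0 maps an edge to its endpoints' difference, ∂[p,q] = q − p. For instance
  ∂[v_2,v_3] = [v_3] − [v_2].
As a 9×27 matrix over Z this has rank 8, with invariant factors (1,1,1,1,1,1,1,1).

The boundary map ∂_2: C_2 → C_1 maps a triangle to the signed sum of its edges. For instance
  ∂[v_0,v_6,v_7] = [v_6,v_7] − [v_0,v_7] + [v_0,v_6],
  ∂[v_3,v_5,v_6] = [v_5,v_6] − [v_3,v_6] + [v_3,v_5].
The 27×18 boundary matrix has rank 18 and Smith normal form diag(1,1,1,1,1,1,1,1,1,1,1,1,1,1,1,1,1,2).

Computing H_k = (kernel of ∂_k) / (image of ∂_{k+1}):

  H_0: rank C_0 − rank ∂_1 = 9 − 8 = 1, and the invariant factors of ∂_1 are all 1, so H_0 = Z.
  H_1: rank ker ∂_1 − rank ∂_2 = (27 − 8) − 18 = 1, and ∂_2 has invariant factor 2 > 1, so H_1 = Z ⊕ Z/2.
  H_2: rank ker ∂_2 − rank ∂_3 = (18 − 18) − 0 = 0, and there is no ∂_3, so H_2 = 0.

As a check, the Euler characteristic is 9 − 27 + 18 = 0, which agrees with 1 − 1 + 0 = 0.

H_0 = Z,  H_1 = Z ⊕ Z/2,  H_2 = 0.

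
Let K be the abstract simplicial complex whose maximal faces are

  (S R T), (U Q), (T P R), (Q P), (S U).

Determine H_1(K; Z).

H_1 ≅ Z.

We work with the vertex ordering P < Q < R < S < T < U. The simplices of K, each written with vertices in increasing order, are:

  0-simplices (6): P, Q, R, S, T, U
  1-simplices (8): PQ, PR, PT, QU, RS, RT, ST, SU
  2-simplices (2): PRT, RST

Hence C_0 ≅ Z^6, C_1 ≅ Z^8, C_2 ≅ Z^2.

∂_1: C_1 → C_0 is given by ∂[p,q] = [q] − [p].
As a 6×8 matrix over Z this has rank 5, with invariant factors (1,1,1,1,1).

The boundary map ∂_2: C_2 → C_1 sends each 2-simplex [p,q,r] to [q,r] − [p,r] + [p,q]. For instance
  ∂RST = ST − RT + RS,
  ∂PRT = RT − PT + PR.
As a 8×2 matrix over Z this has rank 2, with invariant factors (1,1).

Computing H_k = (kernel of ∂_k) / (image of ∂_{k+1}):

  H_1: rank ker ∂_1 − rank ∂_2 = (8 − 5) − 2 = 1, and the invariant factors of ∂_2 are all 1, so H_1 ≅ Z.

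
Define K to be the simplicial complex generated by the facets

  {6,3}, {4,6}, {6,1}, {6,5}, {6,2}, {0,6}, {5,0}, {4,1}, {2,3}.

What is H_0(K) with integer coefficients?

We work with the vertex ordering 0 < 1 < 2 < 3 < 4 < 5 < 6. The simplices of K, each written with vertices in increasing order, are:

  0-simplices (7): [0], [1], [2], [3], [4], [5], [6]
  1-simplices (9): [0,5], [0,6], [1,4], [1,6], [2,3], [2,6], [3,6], [4,6], [5,6]

so the chain groups are C_0 ≅ Z^7, C_1 ≅ Z^9.

Boundary ∂_1: C_1 → C_0 maps an edge to its endpoints' difference, ∂[p,q] = q − p.
This gives a 7×9 integer matrix of rank 6; reducing to Smith normal form yields diagonal entries (1,1,1,1,1,1).

Now H_k = ker ∂_k / im ∂_{k+1}, so:

  H_0: rank C_0 − rank ∂_1 = 7 − 6 = 1, and the invariant factors of ∂_1 are all 1, so H_0 = Z.

H_0 = Z.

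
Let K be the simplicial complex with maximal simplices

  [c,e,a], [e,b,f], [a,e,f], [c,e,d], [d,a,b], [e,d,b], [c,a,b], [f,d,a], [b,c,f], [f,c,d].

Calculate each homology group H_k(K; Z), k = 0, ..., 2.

H_0 ≅ Z,  H_1 ≅ Z/2,  H_2 = 0.

K has 6 vertices, 15 edges, 10 triangles.
rank ∂_0 = 0, rank ∂_1 = 5 ⇒ b_0 = 6 − 0 − 5 = 1; all invariant factors of ∂_1 are 1 so no torsion. So H_0 = Z.
rank ∂_1 = 5, rank ∂_2 = 10 ⇒ b_1 = 15 − 5 − 10 = 0; ∂_2 has invariant factor(s) [2] giving torsion. So H_1 = Z/2.
rank ∂_2 = 10, rank ∂_3 = 0 ⇒ b_2 = 10 − 10 − 0 = 0. So H_2 = 0.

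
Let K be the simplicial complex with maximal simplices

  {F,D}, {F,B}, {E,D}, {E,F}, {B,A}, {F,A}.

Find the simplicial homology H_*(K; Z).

We work with the vertex ordering A < B < D < E < F. The simplices of K, each written with vertices in increasing order, are:

  0-simplices (5): A, B, D, E, F
  1-simplices (6): AB, AF, BF, DE, DF, EF

Hence C_0 ≅ Z^5, C_1 ≅ Z^6.

The boundary map ∂_1: C_1 → C_0 sends each edge [p,q] (with p < q) to q − p.
The 5×6 boundary matrix has rank 4 and Smith normal form diag(1,1,1,1).

Now H_k = ker ∂_k / im ∂_{k+1}, so:

  H_0: rank C_0 − rank ∂_1 = 5 − 4 = 1, and the invariant factors of ∂_1 are all 1, so H_0 = Z.
  H_1: rank ker ∂_1 − rank ∂_2 = (6 − 4) − 0 = 2, and there is no ∂_2, so H_1 = Z^2.

As a check, the Euler characteristic is 5 − 6 = -1, which agrees with 1 − 2 = -1.

H_0 ≅ Z,  H_1 ≅ Z^2.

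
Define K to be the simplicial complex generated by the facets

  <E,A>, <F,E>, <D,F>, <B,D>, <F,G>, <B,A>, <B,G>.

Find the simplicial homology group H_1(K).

Take the total order A < B < D < E < F < G on the vertex set. Then K (dimension 1) consists of the simplices:

  0-simplices (6): A, B, D, E, F, G
  1-simplices (7): AB, AE, BD, BG, DF, EF, FG

giving chain groups C_0 ≅ Z^6, C_1 ≅ Z^7.

Boundary ∂_1: C_1 → C_0 maps an edge to its endpoints' difference, ∂[p,q] = q − p. For instance
  ∂BG = G − B.
The resulting 6×7 matrix has rank 5, and its Smith normal form has invariant factors (1,1,1,1,1).

Reading off H_k = ker ∂_k / im ∂_{k+1}:

  H_1: rank ker ∂_1 − rank ∂_2 = (7 − 5) − 0 = 2, and there is no ∂_2, so H_1 = Z^2.

H_1 ≅ Z^2.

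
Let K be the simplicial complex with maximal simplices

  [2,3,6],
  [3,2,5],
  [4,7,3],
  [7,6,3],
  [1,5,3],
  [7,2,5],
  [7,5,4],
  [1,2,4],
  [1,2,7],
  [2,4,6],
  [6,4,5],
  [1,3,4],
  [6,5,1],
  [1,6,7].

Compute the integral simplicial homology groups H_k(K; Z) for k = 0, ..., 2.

Take the total order 1 < 2 < 3 < 4 < 5 < 6 < 7 on the vertex set. Then K (dimension 2) consists of the simplices:

  0-simplices (7): [1], [2], [3], [4], [5], [6], [7]
  1-simplices (21): [1,2], [1,3], [1,4], [1,5], [1,6], [1,7], [2,3], [2,4], [2,5], [2,6], [2,7], [3,4], [3,5], [3,6], [3,7], [4,5], [4,6], [4,7], [5,6], [5,7], [6,7]
  2-simplices (14): [1,2,4], [1,2,7], [1,3,4], [1,3,5], [1,5,6], [1,6,7], [2,3,5], [2,3,6], [2,4,6], [2,5,7], [3,4,7], [3,6,7], [4,5,6], [4,5,7]

Hence C_0 ≅ Z^7, C_1 ≅ Z^21, C_2 ≅ Z^14.

∂_1: C_1 → C_0 is given by ∂[p,q] = [q] − [p]. For instance
  ∂[2,4] = [4] − [2].
This gives a 7×21 integer matrix of rank 6; reducing to Smith normal form yields diagonal entries (1,1,1,1,1,1).

Boundary ∂_2: C_2 → C_1 sends each 2-simplex [p,q,r] to [q,r] − [p,r] + [p,q]. For instance
  ∂[3,4,7] = [4,7] − [3,7] + [3,4],
  ∂[2,3,6] = [3,6] − [2,6] + [2,3].
As a 21×14 matrix over Z this has rank 13, with invariant factors (1,1,1,1,1,1,1,1,1,1,1,1,1).

From H_k ≅ ker(∂_k) / im(∂_{k+1}) we obtain:

  H_0: rank C_0 − rank ∂_1 = 7 − 6 = 1, and the invariant factors of ∂_1 are all 1, so H_0 = Z.
  H_1: rank ker ∂_1 − rank ∂_2 = (21 − 6) − 13 = 2, and the invariant factors of ∂_2 are all 1, so H_1 = Z^2.
  H_2: rank ker ∂_2 − rank ∂_3 = (14 − 13) − 0 = 1, and there is no ∂_3, so H_2 = Z.

H_0 = Z,  H_1 = Z^2,  H_2 = Z.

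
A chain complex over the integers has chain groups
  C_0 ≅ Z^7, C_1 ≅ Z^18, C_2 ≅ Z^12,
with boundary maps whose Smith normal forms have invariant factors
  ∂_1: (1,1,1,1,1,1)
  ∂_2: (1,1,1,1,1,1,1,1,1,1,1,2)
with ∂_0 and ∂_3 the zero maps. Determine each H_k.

H_0: b_0 = 7 − 0 − 6 = 1; torsion from ∂_1 factors > 1: none. So H_0 ≅ Z.
H_1: b_1 = 18 − 6 − 12 = 0; torsion from ∂_2 factors > 1: [2]. So H_1 ≅ Z/2.
H_2: b_2 = 12 − 12 − 0 = 0; torsion from ∂_3 factors > 1: none. So H_2 ≅ 0.

H_0 ≅ Z,  H_1 ≅ Z/2,  H_2 = 0.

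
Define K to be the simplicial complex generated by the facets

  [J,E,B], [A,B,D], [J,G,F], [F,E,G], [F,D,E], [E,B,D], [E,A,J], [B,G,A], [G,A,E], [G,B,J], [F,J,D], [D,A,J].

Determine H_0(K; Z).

H_0 ≅ Z.

We work with the vertex ordering A < B < D < E < F < G < J. The simplices of K, each written with vertices in increasing order, are:

  0-simplices (7): A, B, D, E, F, G, J
  1-simplices (18): AB, AD, AE, AG, AJ, BD, BE, BG, BJ, DE, DF, DJ, EF, EG, EJ, FG, FJ, GJ
  2-simplices (12): ABD, ABG, ADJ, AEG, AEJ, BDE, BEJ, BGJ, DEF, DFJ, EFG, FGJ

so the chain groups are C_0 ≅ Z^7, C_1 ≅ Z^18, C_2 ≅ Z^12.

∂_1: C_1 → C_0 is given by ∂[p,q] = [q] − [p]. For instance
  ∂AB = B − A.
This gives a 7×18 integer matrix of rank 6; reducing to Smith normal form yields diagonal entries (1,1,1,1,1,1).

The boundary map ∂_2: C_2 → C_1 sends each 2-simplex [p,q,r] to [q,r] − [p,r] + [p,q]. For instance
  ∂ABG = BG − AG + AB,
  ∂BGJ = GJ − BJ + BG.
As a 18×12 matrix over Z this has rank 12, with invariant factors (1,1,1,1,1,1,1,1,1,1,1,2).

Now H_k = ker ∂_k / im ∂_{k+1}, so:

  H_0: rank C_0 − rank ∂_1 = 7 − 6 = 1, and the invariant factors of ∂_1 are all 1, so H_0 ≅ Z.

(K is a triangulation of the real projective plane RP^2.)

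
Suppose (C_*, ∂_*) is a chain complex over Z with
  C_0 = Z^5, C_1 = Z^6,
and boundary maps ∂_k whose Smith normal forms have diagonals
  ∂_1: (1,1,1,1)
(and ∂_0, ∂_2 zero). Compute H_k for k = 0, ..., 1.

H_0: b_0 = 5 − 0 − 4 = 1; torsion from ∂_1 factors > 1: none. So H_0 = Z.
H_1: b_1 = 6 − 4 − 0 = 2; torsion from ∂_2 factors > 1: none. So H_1 = Z^2.

H_0 = Z,  H_1 = Z^2.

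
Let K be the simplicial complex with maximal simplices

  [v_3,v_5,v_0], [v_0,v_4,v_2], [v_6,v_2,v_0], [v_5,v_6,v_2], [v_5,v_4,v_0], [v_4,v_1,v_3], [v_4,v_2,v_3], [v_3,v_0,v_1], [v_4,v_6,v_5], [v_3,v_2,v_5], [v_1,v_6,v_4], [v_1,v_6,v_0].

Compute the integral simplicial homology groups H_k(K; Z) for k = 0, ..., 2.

H_0 ≅ Z,  H_1 ≅ Z/2,  H_2 = 0.

Fix the vertex order v_0 < v_1 < v_2 < v_3 < v_4 < v_5 < v_6 and write every simplex with vertices in increasing order. Then dim K = 2 and the simplices of K are:

  0-simplices (7): [v_0], [v_1], [v_2], [v_3], [v_4], [v_5], [v_6]
  1-simplices (18): (18 of them)
  2-simplices (12): (12 of them)

so the chain groups are C_0 ≅ Z^7, C_1 ≅ Z^18, C_2 ≅ Z^12.

∂_1: C_1 → C_0 maps an edge to its endpoints' difference, ∂[p,q] = q − p. For instance
  ∂[v_4,v_5] = [v_5] − [v_4].
This gives a 7×18 integer matrix of rank 6; reducing to Smith normal form yields diagonal entries (1,1,1,1,1,1).

∂_2: C_2 → C_1 maps a triangle to the signed sum of its edges. For instance
  ∂[v_1,v_3,v_4] = [v_3,v_4] − [v_1,v_4] + [v_1,v_3],
  ∂[v_1,v_4,v_6] = [v_4,v_6] − [v_1,v_6] + [v_1,v_4].
The 18×12 boundary matrix has rank 12 and Smith normal form diag(1,1,1,1,1,1,1,1,1,1,1,2).

Computing H_k = (kernel of ∂_k) / (image of ∂_{k+1}):

  H_0: rank C_0 − rank ∂_1 = 7 − 6 = 1, and the invariant factors of ∂_1 are all 1, so H_0 ≅ Z.
  H_1: rank ker ∂_1 − rank ∂_2 = (18 − 6) − 12 = 0, and ∂_2 has invariant factor 2 > 1, so H_1 ≅ Z/2.
  H_2: rank ker ∂_2 − rank ∂_3 = (12 − 12) − 0 = 0, and there is no ∂_3, so H_2 ≅ 0.

As a check, the Euler characteristic is 7 − 18 + 12 = 1, which agrees with 1 − 0 + 0 = 1.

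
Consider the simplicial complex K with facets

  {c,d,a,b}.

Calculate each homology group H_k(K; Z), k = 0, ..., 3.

Fix the vertex order a < b < c < d and write every simplex with vertices in increasing order. Then dim K = 3 and the simplices of K are:

  0-simplices (4): a, b, c, d
  1-simplices (6): ab, ac, ad, bc, bd, cd
  2-simplices (4): abc, abd, acd, bcd
  3-simplices (1): abcd

giving chain groups C_0 ≅ Z^4, C_1 ≅ Z^6, C_2 ≅ Z^4, C_3 ≅ Z^1.

∂_1: C_1 → C_0 sends each edge [p,q] (with p < q) to q − p.
The resulting 4×6 matrix has rank 3, and its Smith normal form has invariant factors (1,1,1).

Boundary ∂_2: C_2 → C_1 maps a triangle to the signed sum of its edges. For instance
  ∂acd = cd − ad + ac,
  ∂abc = bc − ac + ab.
As a 6×4 matrix over Z this has rank 3, with invariant factors (1,1,1).

∂_3: C_3 → C_2 sends each 3-simplex σ to the alternating sum Σ_i (−1)^i (σ with its i-th vertex removed). For instance
  ∂abcd = bcd − acd + abd − abc.
This gives a 4×1 integer matrix of rank 1; reducing to Smith normal form yields diagonal entries (1).

Now H_k = ker ∂_k / im ∂_{k+1}, so:

  H_0: rank C_0 − rank ∂_1 = 4 − 3 = 1, and the invariant factors of ∂_1 are all 1, so H_0 = Z.
  H_1: rank ker ∂_1 − rank ∂_2 = (6 − 3) − 3 = 0, and the invariant factors of ∂_2 are all 1, so H_1 = 0.
  H_2: rank ker ∂_2 − rank ∂_3 = (4 − 3) − 1 = 0, and the invariant factors of ∂_3 are all 1, so H_2 = 0.
  H_3: rank ker ∂_3 − rank ∂_4 = (1 − 1) − 0 = 0, and there is no ∂_4, so H_3 = 0.

H_0 ≅ Z,  H_1 = 0,  H_2 = 0,  H_3 = 0.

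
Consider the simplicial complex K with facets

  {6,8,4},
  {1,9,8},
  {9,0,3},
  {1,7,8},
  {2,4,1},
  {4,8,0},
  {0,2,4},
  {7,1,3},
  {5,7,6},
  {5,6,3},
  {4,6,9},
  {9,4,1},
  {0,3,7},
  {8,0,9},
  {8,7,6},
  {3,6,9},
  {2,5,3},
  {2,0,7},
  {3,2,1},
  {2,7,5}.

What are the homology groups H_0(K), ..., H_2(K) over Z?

Take the total order 0 < 1 < 2 < 3 < 4 < 5 < 6 < 7 < 8 < 9 on the vertex set. Then K (dimension 2) consists of the simplices:

  0-simplices (10): [0], [1], [2], [3], [4], [5], [6], [7], [8], [9]
  1-simplices (30): (30 of them)
  2-simplices (20): (20 of them)

Hence C_0 ≅ Z^10, C_1 ≅ Z^30, C_2 ≅ Z^20.

Boundary ∂_1: C_1 → C_0 maps an edge to its endpoints' difference, ∂[p,q] = q − p. For instance
  ∂[1,3] = [3] − [1].
As a 10×30 matrix over Z this has rank 9, with invariant factors (1,1,1,1,1,1,1,1,1).

Boundary ∂_2: C_2 → C_1 sends each 2-simplex [p,q,r] to [q,r] − [p,r] + [p,q]. For instance
  ∂[0,3,7] = [3,7] − [0,7] + [0,3],
  ∂[3,6,9] = [6,9] − [3,9] + [3,6].
The 30×20 boundary matrix has rank 20 and Smith normal form diag(1,1,1,1,1,1,1,1,1,1,1,1,1,1,1,1,1,1,1,2).

Reading off H_k = ker ∂_k / im ∂_{k+1}:

  H_0: rank C_0 − rank ∂_1 = 10 − 9 = 1, and the invariant factors of ∂_1 are all 1, so H_0 ≅ Z.
  H_1: rank ker ∂_1 − rank ∂_2 = (30 − 9) − 20 = 1, and ∂_2 has invariant factor 2 > 1, so H_1 ≅ Z ⊕ Z/2Z.
  H_2: rank ker ∂_2 − rank ∂_3 = (20 − 20) − 0 = 0, and there is no ∂_3, so H_2 ≅ 0.

As a check, the Euler characteristic is 10 − 30 + 20 = 0, which agrees with 1 − 1 + 0 = 0.
(K is a triangulation of the Klein bottle.)

H_0 = Z,  H_1 = Z ⊕ Z/2Z,  H_2 = 0.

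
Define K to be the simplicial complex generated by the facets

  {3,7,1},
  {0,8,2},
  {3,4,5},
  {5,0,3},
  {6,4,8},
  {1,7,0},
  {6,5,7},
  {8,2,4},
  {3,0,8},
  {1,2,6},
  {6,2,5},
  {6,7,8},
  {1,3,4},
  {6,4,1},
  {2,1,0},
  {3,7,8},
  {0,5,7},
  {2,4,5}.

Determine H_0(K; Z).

K has 9 vertices, 27 edges, 18 triangles.
rank ∂_0 = 0, rank ∂_1 = 8 ⇒ b_0 = 9 − 0 − 8 = 1; all invariant factors of ∂_1 are 1 so no torsion. So H_0 ≅ Z.

H_0 = Z.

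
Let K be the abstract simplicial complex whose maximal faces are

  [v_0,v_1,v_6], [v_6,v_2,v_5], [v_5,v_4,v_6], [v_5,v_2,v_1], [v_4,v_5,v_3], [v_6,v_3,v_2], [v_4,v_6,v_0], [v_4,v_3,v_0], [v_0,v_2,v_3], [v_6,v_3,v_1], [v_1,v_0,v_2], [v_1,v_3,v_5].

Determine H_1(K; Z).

H_1 ≅ Z/2.

Take the total order v_0 < v_1 < v_2 < v_3 < v_4 < v_5 < v_6 on the vertex set. Then K (dimension 2) consists of the simplices:

  0-simplices (7): [v_0], [v_1], [v_2], [v_3], [v_4], [v_5], [v_6]
  1-simplices (18): (18 of them)
  2-simplices (12): (12 of them)

giving chain groups C_0 ≅ Z^7, C_1 ≅ Z^18, C_2 ≅ Z^12.

∂_1: C_1 → C_0 maps an edge to its endpoints' difference, ∂[p,q] = q − p.
As a 7×18 matrix over Z this has rank 6, with invariant factors (1,1,1,1,1,1).

The boundary map ∂_2: C_2 → C_1 acts by ∂[p,q,r] = [q,r] − [p,r] + [p,q]. For instance
  ∂[v_1,v_3,v_5] = [v_3,v_5] − [v_1,v_5] + [v_1,v_3],
  ∂[v_2,v_3,v_6] = [v_3,v_6] − [v_2,v_6] + [v_2,v_3].
This gives a 18×12 integer matrix of rank 12; reducing to Smith normal form yields diagonal entries (1,1,1,1,1,1,1,1,1,1,1,2).

Reading off H_k = ker ∂_k / im ∂_{k+1}:

  H_1: rank ker ∂_1 − rank ∂_2 = (18 − 6) − 12 = 0, and ∂_2 has invariant factor 2 > 1, so H_1 ≅ Z/2.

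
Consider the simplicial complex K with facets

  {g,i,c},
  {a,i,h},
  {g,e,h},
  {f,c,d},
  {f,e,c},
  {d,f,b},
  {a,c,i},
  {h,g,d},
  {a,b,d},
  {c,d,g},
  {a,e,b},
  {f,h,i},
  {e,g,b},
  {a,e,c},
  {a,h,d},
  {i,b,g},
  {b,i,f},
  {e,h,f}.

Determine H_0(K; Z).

H_0 = Z.

K has 9 vertices, 27 edges, 18 triangles.
rank ∂_0 = 0, rank ∂_1 = 8 ⇒ b_0 = 9 − 0 − 8 = 1; all invariant factors of ∂_1 are 1 so no torsion. So H_0 ≅ Z.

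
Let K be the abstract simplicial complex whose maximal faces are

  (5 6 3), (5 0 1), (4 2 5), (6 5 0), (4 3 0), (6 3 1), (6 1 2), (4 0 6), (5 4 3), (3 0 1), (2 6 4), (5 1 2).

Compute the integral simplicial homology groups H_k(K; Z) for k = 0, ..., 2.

H_0 ≅ Z,  H_1 ≅ Z/2,  H_2 = 0.

K has 7 vertices, 18 edges, 12 triangles.
rank ∂_0 = 0, rank ∂_1 = 6 ⇒ b_0 = 7 − 0 − 6 = 1; all invariant factors of ∂_1 are 1 so no torsion. So H_0 = Z.
rank ∂_1 = 6, rank ∂_2 = 12 ⇒ b_1 = 18 − 6 − 12 = 0; ∂_2 has invariant factor(s) [2] giving torsion. So H_1 = Z/2.
rank ∂_2 = 12, rank ∂_3 = 0 ⇒ b_2 = 12 − 12 − 0 = 0. So H_2 = 0.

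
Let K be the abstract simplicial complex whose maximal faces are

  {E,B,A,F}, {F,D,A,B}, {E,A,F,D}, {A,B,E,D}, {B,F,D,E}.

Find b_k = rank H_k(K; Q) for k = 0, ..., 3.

Order the vertices as A < B < D < E < F. Listing each simplex with vertices in this order, K has dimension 3 with simplices:

  0-simplices (5): A, B, D, E, F
  1-simplices (10): AB, AD, AE, AF, BD, BE, BF, DE, DF, EF
  2-simplices (10): ABD, ABE, ABF, ADE, ADF, AEF, BDE, BDF, BEF, DEF
  3-simplices (5): ABDE, ABDF, ABEF, ADEF, BDEF

so the chain groups are C_0 ≅ Z^5, C_1 ≅ Z^10, C_2 ≅ Z^10, C_3 ≅ Z^5.

Boundary ∂_1: C_1 → C_0 maps an edge to its endpoints' difference, ∂[p,q] = q − p.
The 5×10 boundary matrix has rank 4 and Smith normal form diag(1,1,1,1).

The boundary map ∂_2: C_2 → C_1 maps a triangle to the signed sum of its edges. For instance
  ∂BDE = DE − BE + BD,
  ∂BEF = EF − BF + BE.
The 10×10 boundary matrix has rank 6 and Smith normal form diag(1,1,1,1,1,1).

Boundary ∂_3: C_3 → C_2 sends each 3-simplex σ to the alternating sum Σ_i (−1)^i (σ with its i-th vertex removed). For instance
  ∂ABDF = BDF − ADF + ABF − ABD,
  ∂ABEF = BEF − AEF + ABF − ABE.
This gives a 10×5 integer matrix of rank 4; reducing to Smith normal form yields diagonal entries (1,1,1,1).

From H_k ≅ ker(∂_k) / im(∂_{k+1}) we obtain:

  H_0: rank C_0 − rank ∂_1 = 5 − 4 = 1, and the invariant factors of ∂_1 are all 1, so H_0 ≅ Z.
  H_1: rank ker ∂_1 − rank ∂_2 = (10 − 4) − 6 = 0, and the invariant factors of ∂_2 are all 1, so H_1 ≅ 0.
  H_2: rank ker ∂_2 − rank ∂_3 = (10 − 6) − 4 = 0, and the invariant factors of ∂_3 are all 1, so H_2 ≅ 0.
  H_3: rank ker ∂_3 − rank ∂_4 = (5 − 4) − 0 = 1, and there is no ∂_4, so H_3 ≅ Z.

Hence the Betti numbers are b_0 = 1, b_1 = 0, b_2 = 0, b_3 = 1.

b_0 = 1, b_1 = 0, b_2 = 0, b_3 = 1.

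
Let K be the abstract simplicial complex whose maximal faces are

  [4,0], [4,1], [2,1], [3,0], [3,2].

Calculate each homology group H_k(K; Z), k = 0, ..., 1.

H_0 ≅ Z,  H_1 ≅ Z.

We work with the vertex ordering 0 < 1 < 2 < 3 < 4. The simplices of K, each written with vertices in increasing order, are:

  0-simplices (5): [0], [1], [2], [3], [4]
  1-simplices (5): [0,3], [0,4], [1,2], [1,4], [2,3]

so the chain groups are C_0 ≅ Z^5, C_1 ≅ Z^5.

∂_1: C_1 → C_0 maps an edge to its endpoints' difference, ∂[p,q] = q − p.
This gives a 5×5 integer matrix of rank 4; reducing to Smith normal form yields diagonal entries (1,1,1,1).

From H_k ≅ ker(∂_k) / im(∂_{k+1}) we obtain:

  H_0: rank C_0 − rank ∂_1 = 5 − 4 = 1, and the invariant factors of ∂_1 are all 1, so H_0 = Z.
  H_1: rank ker ∂_1 − rank ∂_2 = (5 − 4) − 0 = 1, and there is no ∂_2, so H_1 = Z.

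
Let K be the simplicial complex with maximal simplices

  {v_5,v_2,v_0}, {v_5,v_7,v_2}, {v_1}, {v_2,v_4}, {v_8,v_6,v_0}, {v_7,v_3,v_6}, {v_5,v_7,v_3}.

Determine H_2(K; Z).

H_2 ≅ 0.

We work with the vertex ordering v_0 < v_1 < v_2 < v_3 < v_4 < v_5 < v_6 < v_7 < v_8. The simplices of K, each written with vertices in increasing order, are:

  0-simplices (9): [v_0], [v_1], [v_2], [v_3], [v_4], [v_5], [v_6], [v_7], [v_8]
  1-simplices (13): [v_0,v_2], [v_0,v_5], [v_0,v_6], [v_0,v_8], [v_2,v_4], [v_2,v_5], [v_2,v_7], [v_3,v_5], [v_3,v_6], [v_3,v_7], [v_5,v_7], [v_6,v_7], [v_6,v_8]
  2-simplices (5): [v_0,v_2,v_5], [v_0,v_6,v_8], [v_2,v_5,v_7], [v_3,v_5,v_7], [v_3,v_6,v_7]

Hence C_0 ≅ Z^9, C_1 ≅ Z^13, C_2 ≅ Z^5.

Boundary ∂_1: C_1 → C_0 sends each edge [p,q] (with p < q) to q − p. For instance
  ∂[v_2,v_7] = [v_7] − [v_2].
The 9×13 boundary matrix has rank 7 and Smith normal form diag(1,1,1,1,1,1,1).

∂_2: C_2 → C_1 sends each 2-simplex [p,q,r] to [q,r] − [p,r] + [p,q]. For instance
  ∂[v_0,v_2,v_5] = [v_2,v_5] − [v_0,v_5] + [v_0,v_2],
  ∂[v_3,v_5,v_7] = [v_5,v_7] − [v_3,v_7] + [v_3,v_5].
The 13×5 boundary matrix has rank 5 and Smith normal form diag(1,1,1,1,1).

Reading off H_k = ker ∂_k / im ∂_{k+1}:

  H_2: rank ker ∂_2 − rank ∂_3 = (5 − 5) − 0 = 0, and there is no ∂_3, so H_2 = 0.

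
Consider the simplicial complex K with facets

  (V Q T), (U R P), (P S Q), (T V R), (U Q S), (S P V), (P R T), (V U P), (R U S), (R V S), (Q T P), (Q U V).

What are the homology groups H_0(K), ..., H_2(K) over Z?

Fix the vertex order P < Q < R < S < T < U < V and write every simplex with vertices in increasing order. Then dim K = 2 and the simplices of K are:

  0-simplices (7): P, Q, R, S, T, U, V
  1-simplices (18): PQ, PR, PS, PT, PU, PV, QS, QT, QU, QV, RS, RT, RU, RV, SU, SV, TV, UV
  2-simplices (12): PQS, PQT, PRT, PRU, PSV, PUV, QSU, QTV, QUV, RSU, RSV, RTV

Hence C_0 ≅ Z^7, C_1 ≅ Z^18, C_2 ≅ Z^12.

∂_1: C_1 → C_0 sends each edge [p,q] (with p < q) to q − p.
As a 7×18 matrix over Z this has rank 6, with invariant factors (1,1,1,1,1,1).

∂_2: C_2 → C_1 maps a triangle to the signed sum of its edges. For instance
  ∂RSV = SV − RV + RS,
  ∂PQT = QT − PT + PQ.
The resulting 18×12 matrix has rank 12, and its Smith normal form has invariant factors (1,1,1,1,1,1,1,1,1,1,1,2).

From H_k ≅ ker(∂_k) / im(∂_{k+1}) we obtain:

  H_0: rank C_0 − rank ∂_1 = 7 − 6 = 1, and the invariant factors of ∂_1 are all 1, so H_0 = Z.
  H_1: rank ker ∂_1 − rank ∂_2 = (18 − 6) − 12 = 0, and ∂_2 has invariant factor 2 > 1, so H_1 = Z/2.
  H_2: rank ker ∂_2 − rank ∂_3 = (12 − 12) − 0 = 0, and there is no ∂_3, so H_2 = 0.

As a check, the Euler characteristic is 7 − 18 + 12 = 1, which agrees with 1 − 0 + 0 = 1.
(K is a triangulation of the real projective plane RP^2.)

H_0 ≅ Z,  H_1 ≅ Z/2,  H_2 = 0.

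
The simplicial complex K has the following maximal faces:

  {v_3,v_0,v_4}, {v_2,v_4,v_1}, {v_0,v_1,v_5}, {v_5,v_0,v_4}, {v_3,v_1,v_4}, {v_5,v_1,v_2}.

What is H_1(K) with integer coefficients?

We work with the vertex ordering v_0 < v_1 < v_2 < v_3 < v_4 < v_5. The simplices of K, each written with vertices in increasing order, are:

  0-simplices (6): [v_0], [v_1], [v_2], [v_3], [v_4], [v_5]
  1-simplices (12): [v_0,v_1], [v_0,v_3], [v_0,v_4], [v_0,v_5], [v_1,v_2], [v_1,v_3], [v_1,v_4], [v_1,v_5], [v_2,v_4], [v_2,v_5], [v_3,v_4], [v_4,v_5]
  2-simplices (6): [v_0,v_1,v_5], [v_0,v_3,v_4], [v_0,v_4,v_5], [v_1,v_2,v_4], [v_1,v_2,v_5], [v_1,v_3,v_4]

Hence C_0 ≅ Z^6, C_1 ≅ Z^12, C_2 ≅ Z^6.

∂_1: C_1 → C_0 is given by ∂[p,q] = [q] − [p].
As a 6×12 matrix over Z this has rank 5, with invariant factors (1,1,1,1,1).

Boundary ∂_2: C_2 → C_1 sends each 2-simplex [p,q,r] to [q,r] − [p,r] + [p,q]. For instance
  ∂[v_0,v_1,v_5] = [v_1,v_5] − [v_0,v_5] + [v_0,v_1],
  ∂[v_0,v_3,v_4] = [v_3,v_4] − [v_0,v_4] + [v_0,v_3].
The resulting 12×6 matrix has rank 6, and its Smith normal form has invariant factors (1,1,1,1,1,1).

From H_k ≅ ker(∂_k) / im(∂_{k+1}) we obtain:

  H_1: rank ker ∂_1 − rank ∂_2 = (12 − 5) − 6 = 1, and the invariant factors of ∂_2 are all 1, so H_1 = Z.

(K is a triangulation of the cylinder S^1 x I.)

H_1 = Z.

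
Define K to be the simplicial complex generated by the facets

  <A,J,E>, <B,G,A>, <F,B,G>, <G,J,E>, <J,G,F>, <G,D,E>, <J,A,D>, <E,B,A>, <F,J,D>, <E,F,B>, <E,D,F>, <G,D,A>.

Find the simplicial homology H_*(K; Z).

H_0 = Z,  H_1 = Z/2,  H_2 = 0.

We work with the vertex ordering A < B < D < E < F < G < J. The simplices of K, each written with vertices in increasing order, are:

  0-simplices (7): A, B, D, E, F, G, J
  1-simplices (18): AB, AD, AE, AG, AJ, BE, BF, BG, DE, DF, DG, DJ, EF, EG, EJ, FG, FJ, GJ
  2-simplices (12): ABE, ABG, ADG, ADJ, AEJ, BEF, BFG, DEF, DEG, DFJ, EGJ, FGJ

giving chain groups C_0 ≅ Z^7, C_1 ≅ Z^18, C_2 ≅ Z^12.

∂_1: C_1 → C_0 is given by ∂[p,q] = [q] − [p]. For instance
  ∂DG = G − D.
The 7×18 boundary matrix has rank 6 and Smith normal form diag(1,1,1,1,1,1).

∂_2: C_2 → C_1 maps a triangle to the signed sum of its edges. For instance
  ∂ABE = BE − AE + AB,
  ∂BFG = FG − BG + BF.
This gives a 18×12 integer matrix of rank 12; reducing to Smith normal form yields diagonal entries (1,1,1,1,1,1,1,1,1,1,1,2).

Computing H_k = (kernel of ∂_k) / (image of ∂_{k+1}):

  H_0: rank C_0 − rank ∂_1 = 7 − 6 = 1, and the invariant factors of ∂_1 are all 1, so H_0 = Z.
  H_1: rank ker ∂_1 − rank ∂_2 = (18 − 6) − 12 = 0, and ∂_2 has invariant factor 2 > 1, so H_1 = Z/2.
  H_2: rank ker ∂_2 − rank ∂_3 = (12 − 12) − 0 = 0, and there is no ∂_3, so H_2 = 0.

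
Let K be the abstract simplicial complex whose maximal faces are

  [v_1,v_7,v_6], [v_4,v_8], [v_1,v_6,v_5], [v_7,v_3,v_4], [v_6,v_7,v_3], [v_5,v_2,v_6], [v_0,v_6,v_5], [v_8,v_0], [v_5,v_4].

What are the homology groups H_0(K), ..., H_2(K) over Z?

H_0 = Z,  H_1 = Z^2,  H_2 = 0.

We work with the vertex ordering v_0 < v_1 < v_2 < v_3 < v_4 < v_5 < v_6 < v_7 < v_8. The simplices of K, each written with vertices in increasing order, are:

  0-simplices (9): [v_0], [v_1], [v_2], [v_3], [v_4], [v_5], [v_6], [v_7], [v_8]
  1-simplices (16): (16 of them)
  2-simplices (6): [v_0,v_5,v_6], [v_1,v_5,v_6], [v_1,v_6,v_7], [v_2,v_5,v_6], [v_3,v_4,v_7], [v_3,v_6,v_7]

Hence C_0 ≅ Z^9, C_1 ≅ Z^16, C_2 ≅ Z^6.

The boundary map ∂_1: C_1 → C_0 sends each edge [p,q] (with p < q) to q − p. For instance
  ∂[v_2,v_5] = [v_5] − [v_2].
The resulting 9×16 matrix has rank 8, and its Smith normal form has invariant factors (1,1,1,1,1,1,1,1).

The boundary map ∂_2: C_2 → C_1 maps a triangle to the signed sum of its edges. For instance
  ∂[v_0,v_5,v_6] = [v_5,v_6] − [v_0,v_6] + [v_0,v_5],
  ∂[v_1,v_5,v_6] = [v_5,v_6] − [v_1,v_6] + [v_1,v_5].
The 16×6 boundary matrix has rank 6 and Smith normal form diag(1,1,1,1,1,1).

From H_k ≅ ker(∂_k) / im(∂_{k+1}) we obtain:

  H_0: rank C_0 − rank ∂_1 = 9 − 8 = 1, and the invariant factors of ∂_1 are all 1, so H_0 = Z.
  H_1: rank ker ∂_1 − rank ∂_2 = (16 − 8) − 6 = 2, and the invariant factors of ∂_2 are all 1, so H_1 = Z^2.
  H_2: rank ker ∂_2 − rank ∂_3 = (6 − 6) − 0 = 0, and there is no ∂_3, so H_2 = 0.

As a check, the Euler characteristic is 9 − 16 + 6 = -1, which agrees with 1 − 2 + 0 = -1.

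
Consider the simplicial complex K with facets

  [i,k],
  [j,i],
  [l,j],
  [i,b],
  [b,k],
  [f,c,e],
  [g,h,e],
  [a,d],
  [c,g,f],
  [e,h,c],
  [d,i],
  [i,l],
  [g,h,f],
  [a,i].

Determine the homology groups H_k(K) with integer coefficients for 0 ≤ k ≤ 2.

Fix the vertex order a < b < c < d < e < f < g < h < i < j < k < l and write every simplex with vertices in increasing order. Then dim K = 2 and the simplices of K are:

  0-simplices (12): a, b, c, d, e, f, g, h, i, j, k, l
  1-simplices (19): ad, ai, bi, bk, ce, cf, cg, ch, di, ef, eg, eh, fg, fh, gh, ij, ik, il, jl
  2-simplices (5): cef, ceh, cfg, egh, fgh

giving chain groups C_0 ≅ Z^12, C_1 ≅ Z^19, C_2 ≅ Z^5.

The boundary map ∂_1: C_1 → C_0 maps an edge to its endpoints' difference, ∂[p,q] = q − p.
The 12×19 boundary matrix has rank 10 and Smith normal form diag(1,1,1,1,1,1,1,1,1,1).

∂_2: C_2 → C_1 acts by ∂[p,q,r] = [q,r] − [p,r] + [p,q]. For instance
  ∂ceh = eh − ch + ce,
  ∂fgh = gh − fh + fg.
This gives a 19×5 integer matrix of rank 5; reducing to Smith normal form yields diagonal entries (1,1,1,1,1).

Reading off H_k = ker ∂_k / im ∂_{k+1}:

  H_0: rank C_0 − rank ∂_1 = 12 − 10 = 2, and the invariant factors of ∂_1 are all 1, so H_0 = Z^2.
  H_1: rank ker ∂_1 − rank ∂_2 = (19 − 10) − 5 = 4, and the invariant factors of ∂_2 are all 1, so H_1 = Z^4.
  H_2: rank ker ∂_2 − rank ∂_3 = (5 − 5) − 0 = 0, and there is no ∂_3, so H_2 = 0.

(K is a triangulation of the disjoint union of a wedge of 3 circles and the Möbius band.)

H_0 = Z^2,  H_1 = Z^4,  H_2 = 0.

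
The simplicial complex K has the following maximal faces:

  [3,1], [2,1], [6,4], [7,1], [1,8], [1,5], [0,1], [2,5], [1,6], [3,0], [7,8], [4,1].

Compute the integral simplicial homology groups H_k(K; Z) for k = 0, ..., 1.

H_0 ≅ Z,  H_1 ≅ Z^4.

K has 9 vertices, 12 edges.
rank ∂_0 = 0, rank ∂_1 = 8 ⇒ b_0 = 9 − 0 − 8 = 1; all invariant factors of ∂_1 are 1 so no torsion. So H_0 = Z.
rank ∂_1 = 8, rank ∂_2 = 0 ⇒ b_1 = 12 − 8 − 0 = 4. So H_1 = Z^4.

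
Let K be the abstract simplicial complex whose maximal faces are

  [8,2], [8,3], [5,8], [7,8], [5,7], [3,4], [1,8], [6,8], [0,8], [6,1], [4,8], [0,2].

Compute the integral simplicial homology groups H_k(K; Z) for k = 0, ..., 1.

H_0 = Z,  H_1 = Z^4.

Order the vertices as 0 < 1 < 2 < 3 < 4 < 5 < 6 < 7 < 8. Listing each simplex with vertices in this order, K has dimension 1 with simplices:

  0-simplices (9): [0], [1], [2], [3], [4], [5], [6], [7], [8]
  1-simplices (12): [0,2], [0,8], [1,6], [1,8], [2,8], [3,4], [3,8], [4,8], [5,7], [5,8], [6,8], [7,8]

giving chain groups C_0 ≅ Z^9, C_1 ≅ Z^12.

The boundary map ∂_1: C_1 → C_0 sends each edge [p,q] (with p < q) to q − p. For instance
  ∂[0,2] = [2] − [0].
This gives a 9×12 integer matrix of rank 8; reducing to Smith normal form yields diagonal entries (1,1,1,1,1,1,1,1).

Computing H_k = (kernel of ∂_k) / (image of ∂_{k+1}):

  H_0: rank C_0 − rank ∂_1 = 9 − 8 = 1, and the invariant factors of ∂_1 are all 1, so H_0 = Z.
  H_1: rank ker ∂_1 − rank ∂_2 = (12 − 8) − 0 = 4, and there is no ∂_2, so H_1 = Z^4.

(K is a triangulation of a wedge of 4 circles.)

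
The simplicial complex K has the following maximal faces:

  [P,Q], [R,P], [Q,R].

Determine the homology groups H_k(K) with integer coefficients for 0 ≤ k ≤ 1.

Order the vertices as P < Q < R. Listing each simplex with vertices in this order, K has dimension 1 with simplices:

  0-simplices (3): P, Q, R
  1-simplices (3): PQ, PR, QR

so the chain groups are C_0 ≅ Z^3, C_1 ≅ Z^3.

Boundary ∂_1: C_1 → C_0 is given by ∂[p,q] = [q] − [p]. For instance
  ∂PR = R − P.
This gives a 3×3 integer matrix of rank 2; reducing to Smith normal form yields diagonal entries (1,1).

Computing H_k = (kernel of ∂_k) / (image of ∂_{k+1}):

  H_0: rank C_0 − rank ∂_1 = 3 − 2 = 1, and the invariant factors of ∂_1 are all 1, so H_0 ≅ Z.
  H_1: rank ker ∂_1 − rank ∂_2 = (3 − 2) − 0 = 1, and there is no ∂_2, so H_1 ≅ Z.

As a check, the Euler characteristic is 3 − 3 = 0, which agrees with 1 − 1 = 0.

H_0 = Z,  H_1 = Z.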